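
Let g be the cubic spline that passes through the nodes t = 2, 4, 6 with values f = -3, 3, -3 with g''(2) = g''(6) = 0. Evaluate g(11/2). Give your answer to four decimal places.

-0.7969

Let σ_i = g''(x_i). Step sizes h_i = 2, 2; slopes of the chords Δ_i = (y_(i+1) - y_i)/h_i = 3, -3.
  2·σ_0 + 8·σ_1 + 2·σ_2 = 6(Δ_1 - Δ_0) = -36
Natural end conditions: σ_0 = σ_2 = 0.
Forward elimination and back-substitution give σ_0 = 0, σ_1 = -9/2, σ_2 = 0.
On [4, 6], g(t) = 3 + 0·(t - 4) - 9/4·(t - 4)² + 3/8·(t - 4)³.
With (t - 4) = 3/2: g(11/2) = -51/64.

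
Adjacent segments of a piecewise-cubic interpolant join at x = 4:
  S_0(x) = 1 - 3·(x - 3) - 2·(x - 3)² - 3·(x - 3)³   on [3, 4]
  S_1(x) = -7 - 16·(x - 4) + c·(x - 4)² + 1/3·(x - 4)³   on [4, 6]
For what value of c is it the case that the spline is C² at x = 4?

S_0''(x) = -4 - 18·(x - 3), so S_0''(4) = -22. On the right, S_1''(4) = 2c, so c = -11.

-11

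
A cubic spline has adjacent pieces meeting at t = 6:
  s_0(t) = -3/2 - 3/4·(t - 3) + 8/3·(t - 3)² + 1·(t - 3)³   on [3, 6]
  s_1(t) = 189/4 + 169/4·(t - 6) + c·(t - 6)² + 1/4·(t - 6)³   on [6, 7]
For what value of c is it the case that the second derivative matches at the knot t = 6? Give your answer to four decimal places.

11.6667

s_0''(t) = 16/3 + 6·(t - 3), so s_0''(6) = 70/3. On the right, s_1''(6) = 2c, so c = 35/3.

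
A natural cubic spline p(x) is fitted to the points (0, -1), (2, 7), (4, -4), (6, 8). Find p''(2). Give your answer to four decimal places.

-9.9000

With M_i denoting the second derivative at x_i, h_i = 2, 2, 2, and Δ_i = (y_(i+1) − y_i)/h_i = 4, -11/2, 6:
  2·M_0 + 8·M_1 + 2·M_2 = 6(Δ_1 - Δ_0) = -57
  2·M_1 + 8·M_2 + 2·M_3 = 6(Δ_2 - Δ_1) = 69
Natural end conditions: M_0 = M_3 = 0.
Solving the tridiagonal system: M_0 = 0, M_1 = -99/10, M_2 = 111/10, M_3 = 0.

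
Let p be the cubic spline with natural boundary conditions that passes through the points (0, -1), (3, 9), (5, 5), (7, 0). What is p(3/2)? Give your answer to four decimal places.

5.8503

Put σ_i = p'' at the i-th knot. Here h = (3, 2, 2) and Δ = (10/3, -2, -5/2), so the interior equations h_(i-1)·σ_(i-1) + 2(h_(i-1)+h_i)·σ_i + h_i·σ_(i+1) = 6(Δ_i − Δ_(i-1)) read
  3·σ_0 + 10·σ_1 + 2·σ_2 = 6(Δ_1 - Δ_0) = -32
  2·σ_1 + 8·σ_2 + 2·σ_3 = 6(Δ_2 - Δ_1) = -3
Natural end conditions: σ_0 = σ_3 = 0.
Solving the tridiagonal system: σ_0 = 0, σ_1 = -125/38, σ_2 = 17/38, σ_3 = 0.
On [0, 3], p(t) = -1 + 1135/228·t + 0·t² - 125/684·t³.
With t = 3/2: p(3/2) = 3557/608.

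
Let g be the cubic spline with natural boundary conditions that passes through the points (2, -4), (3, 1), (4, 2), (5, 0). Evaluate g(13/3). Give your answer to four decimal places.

1.5309

Put M_i = g'' at the i-th knot. Here h = (1, 1, 1) and Δ = (5, 1, -2), so the interior equations h_(i-1)·M_(i-1) + 2(h_(i-1)+h_i)·M_i + h_i·M_(i+1) = 6(Δ_i − Δ_(i-1)) read
  1·M_0 + 4·M_1 + 1·M_2 = 6(Δ_1 - Δ_0) = -24
  1·M_1 + 4·M_2 + 1·M_3 = 6(Δ_2 - Δ_1) = -18
Natural end conditions: M_0 = M_3 = 0.
Forward elimination and back-substitution give M_0 = 0, M_1 = -26/5, M_2 = -16/5, M_3 = 0.
On [4, 5], g(x) = 2 - 14/15·(x - 4) - 8/5·(x - 4)² + 8/15·(x - 4)³.
With (x - 4) = 1/3: g(13/3) = 124/81.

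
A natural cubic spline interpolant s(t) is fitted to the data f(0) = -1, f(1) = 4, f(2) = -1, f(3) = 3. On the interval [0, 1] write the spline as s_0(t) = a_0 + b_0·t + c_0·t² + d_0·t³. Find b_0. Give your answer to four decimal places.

Let M_i = s''(x_i). Step sizes h_i = 1, 1, 1; slopes of the chords Δ_i = (y_(i+1) - y_i)/h_i = 5, -5, 4.
  1·M_0 + 4·M_1 + 1·M_2 = 6(Δ_1 - Δ_0) = -60
  1·M_1 + 4·M_2 + 1·M_3 = 6(Δ_2 - Δ_1) = 54
Natural end conditions: M_0 = M_3 = 0.
Solving the tridiagonal system: M_0 = 0, M_1 = -98/5, M_2 = 92/5, M_3 = 0.
On [0, 1], with s_0(t) = a_0 + b_0·t + c_0·t² + d_0·t³: c_0 = M_0/2 = 0, d_0 = (M_1 - M_0)/(6h_0) = -49/15, b_0 = Δ_0 - h_0(2M_0 + M_1)/6 = 124/15.

8.2667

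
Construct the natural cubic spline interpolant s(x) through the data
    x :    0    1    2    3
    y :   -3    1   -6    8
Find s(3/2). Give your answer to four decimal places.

-3.2500

Put σ_i = s'' at the i-th knot. Here h = (1, 1, 1) and Δ = (4, -7, 14), so the interior equations h_(i-1)·σ_(i-1) + 2(h_(i-1)+h_i)·σ_i + h_i·σ_(i+1) = 6(Δ_i − Δ_(i-1)) read
  1·σ_0 + 4·σ_1 + 1·σ_2 = 6(Δ_1 - Δ_0) = -66
  1·σ_1 + 4·σ_2 + 1·σ_3 = 6(Δ_2 - Δ_1) = 126
Natural end conditions: σ_0 = σ_3 = 0.
Solving: σ_0 = 0, σ_1 = -26, σ_2 = 38, σ_3 = 0.
On [1, 2], s(x) = 1 - 14/3·(x - 1) - 13·(x - 1)² + 32/3·(x - 1)³.
With (x - 1) = 1/2: s(3/2) = -13/4.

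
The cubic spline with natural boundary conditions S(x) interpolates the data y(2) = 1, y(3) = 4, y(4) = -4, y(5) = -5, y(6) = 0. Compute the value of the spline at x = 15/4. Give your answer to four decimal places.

Put m_i = S'' at the i-th knot. Here h = (1, 1, 1, 1) and Δ = (3, -8, -1, 5), so the interior equations h_(i-1)·m_(i-1) + 2(h_(i-1)+h_i)·m_i + h_i·m_(i+1) = 6(Δ_i − Δ_(i-1)) read
  1·m_0 + 4·m_1 + 1·m_2 = 6(Δ_1 - Δ_0) = -66
  1·m_1 + 4·m_2 + 1·m_3 = 6(Δ_2 - Δ_1) = 42
  1·m_2 + 4·m_3 + 1·m_4 = 6(Δ_3 - Δ_2) = 36
Natural end conditions: m_0 = m_4 = 0.
Forward elimination and back-substitution give m_0 = 0, m_1 = -561/28, m_2 = 99/7, m_3 = 153/28, m_4 = 0.
On [3, 4], S(x) = 4 - 103/28·(x - 3) - 561/56·(x - 3)² + 319/56·(x - 3)³.
With (x - 3) = 3/4: S(15/4) = -7135/3584.

-1.9908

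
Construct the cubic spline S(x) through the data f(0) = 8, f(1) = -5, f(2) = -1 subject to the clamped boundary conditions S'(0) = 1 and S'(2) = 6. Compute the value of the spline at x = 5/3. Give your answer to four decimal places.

-3.5556

Let M_i = S''(x_i). Step sizes h_i = 1, 1; slopes of the chords Δ_i = (y_(i+1) - y_i)/h_i = -13, 4.
  1·M_0 + 4·M_1 + 1·M_2 = 6(Δ_1 - Δ_0) = 102
Clamped end conditions give two more equations: 2h_0·M_0 + h_0·M_1 = 6(Δ_0 - S'(0)) = -84 and h_1·M_1 + 2h_1·M_2 = 6(S'(2) - Δ_1) = 12.
Forward elimination and back-substitution give M_0 = -65, M_1 = 46, M_2 = -17.
On [1, 2], S(x) = -5 - 17/2·(x - 1) + 23·(x - 1)² - 21/2·(x - 1)³.
With (x - 1) = 2/3: S(5/3) = -32/9.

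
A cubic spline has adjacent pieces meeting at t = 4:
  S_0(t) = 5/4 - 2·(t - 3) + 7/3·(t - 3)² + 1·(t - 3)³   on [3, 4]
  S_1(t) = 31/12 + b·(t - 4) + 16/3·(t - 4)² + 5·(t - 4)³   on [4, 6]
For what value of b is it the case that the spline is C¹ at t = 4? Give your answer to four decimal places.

S_0'(t) = -2 + 14/3·(t - 3) + 3·(t - 3)², so S_0'(4) = 17/3. On the right, S_1'(4) = b, so b = 17/3.

5.6667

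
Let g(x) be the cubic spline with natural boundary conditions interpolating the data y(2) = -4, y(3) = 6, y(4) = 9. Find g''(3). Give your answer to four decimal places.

-10.5000

With M_i denoting the second derivative at x_i, h_i = 1, 1, and Δ_i = (y_(i+1) − y_i)/h_i = 10, 3:
  1·M_0 + 4·M_1 + 1·M_2 = 6(Δ_1 - Δ_0) = -42
Natural end conditions: M_0 = M_2 = 0.
Solving the tridiagonal system: M_0 = 0, M_1 = -21/2, M_2 = 0.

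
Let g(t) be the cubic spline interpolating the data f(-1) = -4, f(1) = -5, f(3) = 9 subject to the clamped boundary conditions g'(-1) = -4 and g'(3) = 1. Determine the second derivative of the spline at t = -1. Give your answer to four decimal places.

Put m_i = g'' at the i-th knot. Here h = (2, 2) and Δ = (-1/2, 7), so the interior equations h_(i-1)·m_(i-1) + 2(h_(i-1)+h_i)·m_i + h_i·m_(i+1) = 6(Δ_i − Δ_(i-1)) read
  2·m_0 + 8·m_1 + 2·m_2 = 6(Δ_1 - Δ_0) = 45
Clamped end conditions give two more equations: 2h_0·m_0 + h_0·m_1 = 6(Δ_0 - g'(-1)) = 21 and h_1·m_1 + 2h_1·m_2 = 6(g'(3) - Δ_1) = -36.
Solving the tridiagonal system: m_0 = 7/8, m_1 = 35/4, m_2 = -107/8.

0.8750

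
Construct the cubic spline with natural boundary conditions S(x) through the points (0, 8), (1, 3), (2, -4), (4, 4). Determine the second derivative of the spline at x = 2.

12

Write M_i for S''(x_i). With h_i = 1, 1, 2 and divided differences Δ_i = -5, -7, 4, the continuity of S' gives the tridiagonal system
  1·M_0 + 4·M_1 + 1·M_2 = 6(Δ_1 - Δ_0) = -12
  1·M_1 + 6·M_2 + 2·M_3 = 6(Δ_2 - Δ_1) = 66
Natural end conditions: M_0 = M_3 = 0.
Forward elimination and back-substitution give M_0 = 0, M_1 = -6, M_2 = 12, M_3 = 0.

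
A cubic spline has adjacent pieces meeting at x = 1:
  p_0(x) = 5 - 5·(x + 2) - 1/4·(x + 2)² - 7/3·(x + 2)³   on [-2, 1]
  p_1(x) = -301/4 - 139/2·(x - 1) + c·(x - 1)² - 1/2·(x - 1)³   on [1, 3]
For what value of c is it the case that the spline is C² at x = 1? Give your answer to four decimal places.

-21.2500

p_0''(x) = -1/2 - 14·(x + 2), so p_0''(1) = -85/2. On the right, p_1''(1) = 2c, so c = -85/4.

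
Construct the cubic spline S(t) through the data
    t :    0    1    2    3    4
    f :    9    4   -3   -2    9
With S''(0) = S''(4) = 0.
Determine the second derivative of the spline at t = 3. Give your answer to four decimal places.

12.4286

Put M_i = S'' at the i-th knot. Here h = (1, 1, 1, 1) and Δ = (-5, -7, 1, 11), so the interior equations h_(i-1)·M_(i-1) + 2(h_(i-1)+h_i)·M_i + h_i·M_(i+1) = 6(Δ_i − Δ_(i-1)) read
  1·M_0 + 4·M_1 + 1·M_2 = 6(Δ_1 - Δ_0) = -12
  1·M_1 + 4·M_2 + 1·M_3 = 6(Δ_2 - Δ_1) = 48
  1·M_2 + 4·M_3 + 1·M_4 = 6(Δ_3 - Δ_2) = 60
Natural end conditions: M_0 = M_4 = 0.
Hence M_0 = 0, M_1 = -39/7, M_2 = 72/7, M_3 = 87/7, M_4 = 0.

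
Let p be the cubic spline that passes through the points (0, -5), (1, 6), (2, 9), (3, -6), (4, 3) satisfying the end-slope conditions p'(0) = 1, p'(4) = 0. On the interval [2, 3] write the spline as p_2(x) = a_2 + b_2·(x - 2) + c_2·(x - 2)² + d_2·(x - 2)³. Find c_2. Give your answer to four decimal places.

-19.6250

Let M_i = p''(x_i). Step sizes h_i = 1, 1, 1, 1; slopes of the chords Δ_i = (y_(i+1) - y_i)/h_i = 11, 3, -15, 9.
  1·M_0 + 4·M_1 + 1·M_2 = 6(Δ_1 - Δ_0) = -48
  1·M_1 + 4·M_2 + 1·M_3 = 6(Δ_2 - Δ_1) = -108
  1·M_2 + 4·M_3 + 1·M_4 = 6(Δ_3 - Δ_2) = 144
Clamped end conditions give two more equations: 2h_0·M_0 + h_0·M_1 = 6(Δ_0 - p'(0)) = 60 and h_3·M_3 + 2h_3·M_4 = 6(p'(4) - Δ_3) = -54.
Solving the tridiagonal system: M_0 = 995/28, M_1 = -155/14, M_2 = -157/4, M_3 = 841/14, M_4 = -1597/28.
On [2, 3], with p_2(x) = a_2 + b_2·(x - 2) + c_2·(x - 2)² + d_2·(x - 2)³: c_2 = M_2/2 = -157/8, d_2 = (M_3 - M_2)/(6h_2) = 927/56, b_2 = Δ_2 - h_2(2M_2 + M_3)/6 = -167/14.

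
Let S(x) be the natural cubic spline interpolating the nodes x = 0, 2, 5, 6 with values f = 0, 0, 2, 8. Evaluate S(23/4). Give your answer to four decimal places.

6.3305

Let m_i = S''(x_i). Step sizes h_i = 2, 3, 1; slopes of the chords Δ_i = (y_(i+1) - y_i)/h_i = 0, 2/3, 6.
  2·m_0 + 10·m_1 + 3·m_2 = 6(Δ_1 - Δ_0) = 4
  3·m_1 + 8·m_2 + 1·m_3 = 6(Δ_2 - Δ_1) = 32
Natural end conditions: m_0 = m_3 = 0.
Forward elimination and back-substitution give m_0 = 0, m_1 = -64/71, m_2 = 308/71, m_3 = 0.
On [5, 6], S(x) = 2 + 970/213·(x - 5) + 154/71·(x - 5)² - 154/213·(x - 5)³.
With (x - 5) = 3/4: S(23/4) = 14383/2272.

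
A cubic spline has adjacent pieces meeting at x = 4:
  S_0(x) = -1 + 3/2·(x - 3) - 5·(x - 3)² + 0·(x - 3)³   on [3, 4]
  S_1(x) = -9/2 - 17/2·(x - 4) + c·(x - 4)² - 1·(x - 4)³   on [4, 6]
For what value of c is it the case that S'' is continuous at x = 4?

-5

S_0''(x) = -10 + 0·(x - 3), so S_0''(4) = -10. On the right, S_1''(4) = 2c, so c = -5.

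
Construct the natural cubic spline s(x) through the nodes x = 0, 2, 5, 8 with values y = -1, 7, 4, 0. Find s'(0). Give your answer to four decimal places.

5.0631

Put M_i = s'' at the i-th knot. Here h = (2, 3, 3) and Δ = (4, -1, -4/3), so the interior equations h_(i-1)·M_(i-1) + 2(h_(i-1)+h_i)·M_i + h_i·M_(i+1) = 6(Δ_i − Δ_(i-1)) read
  2·M_0 + 10·M_1 + 3·M_2 = 6(Δ_1 - Δ_0) = -30
  3·M_1 + 12·M_2 + 3·M_3 = 6(Δ_2 - Δ_1) = -2
Natural end conditions: M_0 = M_3 = 0.
Solving: M_0 = 0, M_1 = -118/37, M_2 = 70/111, M_3 = 0.
On [0, 2], s'(x) = b_0 + 2c_0·x + 3d_0·x² with b_0 = Δ_0 - h_0(2M_0 + M_1)/6 = 562/111, c_0 = M_0/2 = 0, d_0 = (M_1 - M_0)/(6h_0) = -59/222. So s'(0) = 562/111.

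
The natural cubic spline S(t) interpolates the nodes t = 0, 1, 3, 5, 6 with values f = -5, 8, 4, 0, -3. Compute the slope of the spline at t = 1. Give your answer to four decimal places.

Let m_i = S''(x_i). Step sizes h_i = 1, 2, 2, 1; slopes of the chords Δ_i = (y_(i+1) - y_i)/h_i = 13, -2, -2, -3.
  1·m_0 + 6·m_1 + 2·m_2 = 6(Δ_1 - Δ_0) = -90
  2·m_1 + 8·m_2 + 2·m_3 = 6(Δ_2 - Δ_1) = 0
  2·m_2 + 6·m_3 + 1·m_4 = 6(Δ_3 - Δ_2) = -6
Natural end conditions: m_0 = m_4 = 0.
Hence m_0 = 0, m_1 = -83/5, m_2 = 24/5, m_3 = -13/5, m_4 = 0.
On [1, 3], S'(t) = b_1 + 2c_1·(t - 1) + 3d_1·(t - 1)² with b_1 = Δ_1 - h_1(2m_1 + m_2)/6 = 112/15, c_1 = m_1/2 = -83/10, d_1 = (m_2 - m_1)/(6h_1) = 107/60. So S'(1) = 112/15.

7.4667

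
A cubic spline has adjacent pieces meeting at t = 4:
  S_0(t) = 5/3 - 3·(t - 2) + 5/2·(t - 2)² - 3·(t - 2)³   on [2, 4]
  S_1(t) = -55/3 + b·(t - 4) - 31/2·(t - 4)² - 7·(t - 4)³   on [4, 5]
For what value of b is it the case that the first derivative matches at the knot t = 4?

-29

S_0'(t) = -3 + 5·(t - 2) - 9·(t - 2)², so S_0'(4) = -29. On the right, S_1'(4) = b, so b = -29.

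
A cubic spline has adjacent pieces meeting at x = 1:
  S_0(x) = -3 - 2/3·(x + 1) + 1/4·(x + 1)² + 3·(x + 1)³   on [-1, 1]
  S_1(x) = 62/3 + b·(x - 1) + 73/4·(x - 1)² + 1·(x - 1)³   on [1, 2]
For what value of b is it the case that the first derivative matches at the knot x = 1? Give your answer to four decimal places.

36.3333

S_0'(x) = -2/3 + 1/2·(x + 1) + 9·(x + 1)², so S_0'(1) = 109/3. On the right, S_1'(1) = b, so b = 109/3.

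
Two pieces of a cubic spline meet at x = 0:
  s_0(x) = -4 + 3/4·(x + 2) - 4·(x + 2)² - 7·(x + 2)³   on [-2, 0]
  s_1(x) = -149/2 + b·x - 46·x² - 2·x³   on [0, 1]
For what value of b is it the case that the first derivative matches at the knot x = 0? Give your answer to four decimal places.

s_0'(x) = 3/4 - 8·(x + 2) - 21·(x + 2)², so s_0'(0) = -397/4. On the right, s_1'(0) = b, so b = -397/4.

-99.2500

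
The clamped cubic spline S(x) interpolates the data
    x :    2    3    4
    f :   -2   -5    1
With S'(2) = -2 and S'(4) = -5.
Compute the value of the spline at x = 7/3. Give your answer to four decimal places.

-3.3704

Write σ_i for S''(x_i). With h_i = 1, 1 and divided differences Δ_i = -3, 6, the continuity of S' gives the tridiagonal system
  1·σ_0 + 4·σ_1 + 1·σ_2 = 6(Δ_1 - Δ_0) = 54
Clamped end conditions give two more equations: 2h_0·σ_0 + h_0·σ_1 = 6(Δ_0 - S'(2)) = -6 and h_1·σ_1 + 2h_1·σ_2 = 6(S'(4) - Δ_1) = -66.
Forward elimination and back-substitution give σ_0 = -18, σ_1 = 30, σ_2 = -48.
On [2, 3], S(x) = -2 - 2·(x - 2) - 9·(x - 2)² + 8·(x - 2)³.
With (x - 2) = 1/3: S(7/3) = -91/27.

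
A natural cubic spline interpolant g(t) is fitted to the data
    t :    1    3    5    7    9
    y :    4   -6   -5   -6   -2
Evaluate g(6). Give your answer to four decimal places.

With m_i denoting the second derivative at x_i, h_i = 2, 2, 2, 2, and Δ_i = (y_(i+1) − y_i)/h_i = -5, 1/2, -1/2, 2:
  2·m_0 + 8·m_1 + 2·m_2 = 6(Δ_1 - Δ_0) = 33
  2·m_1 + 8·m_2 + 2·m_3 = 6(Δ_2 - Δ_1) = -6
  2·m_2 + 8·m_3 + 2·m_4 = 6(Δ_3 - Δ_2) = 15
Natural end conditions: m_0 = m_4 = 0.
Hence m_0 = 0, m_1 = 267/56, m_2 = -18/7, m_3 = 141/56, m_4 = 0.
On [5, 7], g(t) = -5 + 3/8·(t - 5) - 9/7·(t - 5)² + 95/224·(t - 5)³.
With (t - 5) = 1: g(6) = -1229/224.

-5.4866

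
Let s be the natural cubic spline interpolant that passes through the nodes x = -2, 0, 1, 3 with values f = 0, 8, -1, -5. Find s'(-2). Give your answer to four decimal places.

With M_i denoting the second derivative at x_i, h_i = 2, 1, 2, and Δ_i = (y_(i+1) − y_i)/h_i = 4, -9, -2:
  2·M_0 + 6·M_1 + 1·M_2 = 6(Δ_1 - Δ_0) = -78
  1·M_1 + 6·M_2 + 2·M_3 = 6(Δ_2 - Δ_1) = 42
Natural end conditions: M_0 = M_3 = 0.
Hence M_0 = 0, M_1 = -102/7, M_2 = 66/7, M_3 = 0.
On [-2, 0], s'(x) = b_0 + 2c_0·(x + 2) + 3d_0·(x + 2)² with b_0 = Δ_0 - h_0(2M_0 + M_1)/6 = 62/7, c_0 = M_0/2 = 0, d_0 = (M_1 - M_0)/(6h_0) = -17/14. So s'(-2) = 62/7.

8.8571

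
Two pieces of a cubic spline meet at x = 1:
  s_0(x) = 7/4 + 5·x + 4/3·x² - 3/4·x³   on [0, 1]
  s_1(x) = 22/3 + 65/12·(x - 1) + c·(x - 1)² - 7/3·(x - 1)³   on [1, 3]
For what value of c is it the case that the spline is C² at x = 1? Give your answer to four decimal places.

-0.9167

s_0''(x) = 8/3 - 9/2·x, so s_0''(1) = -11/6. On the right, s_1''(1) = 2c, so c = -11/12.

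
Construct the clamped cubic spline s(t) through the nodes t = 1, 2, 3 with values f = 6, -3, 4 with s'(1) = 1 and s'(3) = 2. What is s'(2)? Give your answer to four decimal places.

Let m_i = s''(x_i). Step sizes h_i = 1, 1; slopes of the chords Δ_i = (y_(i+1) - y_i)/h_i = -9, 7.
  1·m_0 + 4·m_1 + 1·m_2 = 6(Δ_1 - Δ_0) = 96
Clamped end conditions give two more equations: 2h_0·m_0 + h_0·m_1 = 6(Δ_0 - s'(1)) = -60 and h_1·m_1 + 2h_1·m_2 = 6(s'(3) - Δ_1) = -30.
Solving: m_0 = -107/2, m_1 = 47, m_2 = -77/2.
On [2, 3], s'(t) = b_1 + 2c_1·(t - 2) + 3d_1·(t - 2)² with b_1 = Δ_1 - h_1(2m_1 + m_2)/6 = -9/4, c_1 = m_1/2 = 47/2, d_1 = (m_2 - m_1)/(6h_1) = -57/4. So s'(2) = -9/4.

-2.2500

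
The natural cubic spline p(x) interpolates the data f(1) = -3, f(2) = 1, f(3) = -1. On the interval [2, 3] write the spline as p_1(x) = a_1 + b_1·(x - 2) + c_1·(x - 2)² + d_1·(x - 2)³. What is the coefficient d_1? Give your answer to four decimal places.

1.5000

Write M_i for p''(x_i). With h_i = 1, 1 and divided differences Δ_i = 4, -2, the continuity of p' gives the tridiagonal system
  1·M_0 + 4·M_1 + 1·M_2 = 6(Δ_1 - Δ_0) = -36
Natural end conditions: M_0 = M_2 = 0.
Solving: M_0 = 0, M_1 = -9, M_2 = 0.
On [2, 3], with p_1(x) = a_1 + b_1·(x - 2) + c_1·(x - 2)² + d_1·(x - 2)³: c_1 = M_1/2 = -9/2, d_1 = (M_2 - M_1)/(6h_1) = 3/2, b_1 = Δ_1 - h_1(2M_1 + M_2)/6 = 1.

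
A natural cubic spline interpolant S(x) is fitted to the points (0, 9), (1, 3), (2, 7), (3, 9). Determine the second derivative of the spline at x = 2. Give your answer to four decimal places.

With M_i denoting the second derivative at x_i, h_i = 1, 1, 1, and Δ_i = (y_(i+1) − y_i)/h_i = -6, 4, 2:
  1·M_0 + 4·M_1 + 1·M_2 = 6(Δ_1 - Δ_0) = 60
  1·M_1 + 4·M_2 + 1·M_3 = 6(Δ_2 - Δ_1) = -12
Natural end conditions: M_0 = M_3 = 0.
Solving the tridiagonal system: M_0 = 0, M_1 = 84/5, M_2 = -36/5, M_3 = 0.

-7.2000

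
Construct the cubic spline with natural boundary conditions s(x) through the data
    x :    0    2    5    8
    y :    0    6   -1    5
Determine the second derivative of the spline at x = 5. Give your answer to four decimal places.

3.2072

Write M_i for s''(x_i). With h_i = 2, 3, 3 and divided differences Δ_i = 3, -7/3, 2, the continuity of s' gives the tridiagonal system
  2·M_0 + 10·M_1 + 3·M_2 = 6(Δ_1 - Δ_0) = -32
  3·M_1 + 12·M_2 + 3·M_3 = 6(Δ_2 - Δ_1) = 26
Natural end conditions: M_0 = M_3 = 0.
Forward elimination and back-substitution give M_0 = 0, M_1 = -154/37, M_2 = 356/111, M_3 = 0.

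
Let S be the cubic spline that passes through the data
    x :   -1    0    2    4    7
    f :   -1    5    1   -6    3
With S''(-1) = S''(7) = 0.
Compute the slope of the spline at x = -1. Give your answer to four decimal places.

Let σ_i = S''(x_i). Step sizes h_i = 1, 2, 2, 3; slopes of the chords Δ_i = (y_(i+1) - y_i)/h_i = 6, -2, -7/2, 3.
  1·σ_0 + 6·σ_1 + 2·σ_2 = 6(Δ_1 - Δ_0) = -48
  2·σ_1 + 8·σ_2 + 2·σ_3 = 6(Δ_2 - Δ_1) = -9
  2·σ_2 + 10·σ_3 + 3·σ_4 = 6(Δ_3 - Δ_2) = 39
Natural end conditions: σ_0 = σ_4 = 0.
Forward elimination and back-substitution give σ_0 = 0, σ_1 = -207/26, σ_2 = -3/26, σ_3 = 51/13, σ_4 = 0.
On [-1, 0], S'(x) = b_0 + 2c_0·(x + 1) + 3d_0·(x + 1)² with b_0 = Δ_0 - h_0(2σ_0 + σ_1)/6 = 381/52, c_0 = σ_0/2 = 0, d_0 = (σ_1 - σ_0)/(6h_0) = -69/52. So S'(-1) = 381/52.

7.3269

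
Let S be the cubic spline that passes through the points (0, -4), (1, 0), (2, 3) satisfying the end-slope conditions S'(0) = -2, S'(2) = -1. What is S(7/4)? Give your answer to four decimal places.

2.9531

Let M_i = S''(x_i). Step sizes h_i = 1, 1; slopes of the chords Δ_i = (y_(i+1) - y_i)/h_i = 4, 3.
  1·M_0 + 4·M_1 + 1·M_2 = 6(Δ_1 - Δ_0) = -6
Clamped end conditions give two more equations: 2h_0·M_0 + h_0·M_1 = 6(Δ_0 - S'(0)) = 36 and h_1·M_1 + 2h_1·M_2 = 6(S'(2) - Δ_1) = -24.
Hence M_0 = 20, M_1 = -4, M_2 = -10.
On [1, 2], S(x) = 0 + 6·(x - 1) - 2·(x - 1)² - 1·(x - 1)³.
With (x - 1) = 3/4: S(7/4) = 189/64.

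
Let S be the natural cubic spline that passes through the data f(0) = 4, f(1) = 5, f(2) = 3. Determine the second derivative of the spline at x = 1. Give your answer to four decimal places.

-4.5000

Put M_i = S'' at the i-th knot. Here h = (1, 1) and Δ = (1, -2), so the interior equations h_(i-1)·M_(i-1) + 2(h_(i-1)+h_i)·M_i + h_i·M_(i+1) = 6(Δ_i − Δ_(i-1)) read
  1·M_0 + 4·M_1 + 1·M_2 = 6(Δ_1 - Δ_0) = -18
Natural end conditions: M_0 = M_2 = 0.
Hence M_0 = 0, M_1 = -9/2, M_2 = 0.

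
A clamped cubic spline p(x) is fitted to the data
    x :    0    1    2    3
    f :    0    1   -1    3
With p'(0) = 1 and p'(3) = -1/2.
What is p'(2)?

Put σ_i = p'' at the i-th knot. Here h = (1, 1, 1) and Δ = (1, -2, 4), so the interior equations h_(i-1)·σ_(i-1) + 2(h_(i-1)+h_i)·σ_i + h_i·σ_(i+1) = 6(Δ_i − Δ_(i-1)) read
  1·σ_0 + 4·σ_1 + 1·σ_2 = 6(Δ_1 - Δ_0) = -18
  1·σ_1 + 4·σ_2 + 1·σ_3 = 6(Δ_2 - Δ_1) = 36
Clamped end conditions give two more equations: 2h_0·σ_0 + h_0·σ_1 = 6(Δ_0 - p'(0)) = 0 and h_2·σ_2 + 2h_2·σ_3 = 6(p'(3) - Δ_2) = -27.
Solving the tridiagonal system: σ_0 = 5, σ_1 = -10, σ_2 = 17, σ_3 = -22.
On [2, 3], p'(x) = b_2 + 2c_2·(x - 2) + 3d_2·(x - 2)² with b_2 = Δ_2 - h_2(2σ_2 + σ_3)/6 = 2, c_2 = σ_2/2 = 17/2, d_2 = (σ_3 - σ_2)/(6h_2) = -13/2. So p'(2) = 2.

2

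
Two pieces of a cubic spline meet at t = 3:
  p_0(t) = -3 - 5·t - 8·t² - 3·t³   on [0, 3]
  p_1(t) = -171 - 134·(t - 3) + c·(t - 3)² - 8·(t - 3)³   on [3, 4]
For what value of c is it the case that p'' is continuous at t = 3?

p_0''(t) = -16 - 18·t, so p_0''(3) = -70. On the right, p_1''(3) = 2c, so c = -35.

-35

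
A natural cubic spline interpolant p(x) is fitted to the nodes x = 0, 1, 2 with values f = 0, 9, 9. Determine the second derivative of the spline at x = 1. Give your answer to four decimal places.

Let m_i = p''(x_i). Step sizes h_i = 1, 1; slopes of the chords Δ_i = (y_(i+1) - y_i)/h_i = 9, 0.
  1·m_0 + 4·m_1 + 1·m_2 = 6(Δ_1 - Δ_0) = -54
Natural end conditions: m_0 = m_2 = 0.
Solving the tridiagonal system: m_0 = 0, m_1 = -27/2, m_2 = 0.

-13.5000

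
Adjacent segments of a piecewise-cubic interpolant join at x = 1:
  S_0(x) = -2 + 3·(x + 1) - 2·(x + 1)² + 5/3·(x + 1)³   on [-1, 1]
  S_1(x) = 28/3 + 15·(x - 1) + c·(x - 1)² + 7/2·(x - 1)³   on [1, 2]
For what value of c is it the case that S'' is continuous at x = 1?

S_0''(x) = -4 + 10·(x + 1), so S_0''(1) = 16. On the right, S_1''(1) = 2c, so c = 8.

8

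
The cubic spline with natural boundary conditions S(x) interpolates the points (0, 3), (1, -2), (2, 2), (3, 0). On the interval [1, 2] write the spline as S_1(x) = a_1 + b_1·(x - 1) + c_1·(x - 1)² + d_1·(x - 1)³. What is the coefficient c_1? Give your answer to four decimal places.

Write m_i for S''(x_i). With h_i = 1, 1, 1 and divided differences Δ_i = -5, 4, -2, the continuity of S' gives the tridiagonal system
  1·m_0 + 4·m_1 + 1·m_2 = 6(Δ_1 - Δ_0) = 54
  1·m_1 + 4·m_2 + 1·m_3 = 6(Δ_2 - Δ_1) = -36
Natural end conditions: m_0 = m_3 = 0.
Hence m_0 = 0, m_1 = 84/5, m_2 = -66/5, m_3 = 0.
On [1, 2], with S_1(x) = a_1 + b_1·(x - 1) + c_1·(x - 1)² + d_1·(x - 1)³: c_1 = m_1/2 = 42/5, d_1 = (m_2 - m_1)/(6h_1) = -5, b_1 = Δ_1 - h_1(2m_1 + m_2)/6 = 3/5.

8.4000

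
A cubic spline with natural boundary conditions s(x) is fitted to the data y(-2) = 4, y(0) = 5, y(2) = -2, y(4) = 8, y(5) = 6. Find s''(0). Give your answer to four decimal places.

Let M_i = s''(x_i). Step sizes h_i = 2, 2, 2, 1; slopes of the chords Δ_i = (y_(i+1) - y_i)/h_i = 1/2, -7/2, 5, -2.
  2·M_0 + 8·M_1 + 2·M_2 = 6(Δ_1 - Δ_0) = -24
  2·M_1 + 8·M_2 + 2·M_3 = 6(Δ_2 - Δ_1) = 51
  2·M_2 + 6·M_3 + 1·M_4 = 6(Δ_3 - Δ_2) = -42
Natural end conditions: M_0 = M_4 = 0.
Solving: M_0 = 0, M_1 = -459/82, M_2 = 426/41, M_3 = -429/41, M_4 = 0.

-5.5976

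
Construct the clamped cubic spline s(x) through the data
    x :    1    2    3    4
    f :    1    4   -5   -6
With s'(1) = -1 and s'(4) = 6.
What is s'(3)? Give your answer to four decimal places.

Write M_i for s''(x_i). With h_i = 1, 1, 1 and divided differences Δ_i = 3, -9, -1, the continuity of s' gives the tridiagonal system
  1·M_0 + 4·M_1 + 1·M_2 = 6(Δ_1 - Δ_0) = -72
  1·M_1 + 4·M_2 + 1·M_3 = 6(Δ_2 - Δ_1) = 48
Clamped end conditions give two more equations: 2h_0·M_0 + h_0·M_1 = 6(Δ_0 - s'(1)) = 24 and h_2·M_2 + 2h_2·M_3 = 6(s'(4) - Δ_2) = 42.
Solving: M_0 = 394/15, M_1 = -428/15, M_2 = 238/15, M_3 = 196/15.
On [3, 4], s'(x) = b_2 + 2c_2·(x - 3) + 3d_2·(x - 3)² with b_2 = Δ_2 - h_2(2M_2 + M_3)/6 = -127/15, c_2 = M_2/2 = 119/15, d_2 = (M_3 - M_2)/(6h_2) = -7/15. So s'(3) = -127/15.

-8.4667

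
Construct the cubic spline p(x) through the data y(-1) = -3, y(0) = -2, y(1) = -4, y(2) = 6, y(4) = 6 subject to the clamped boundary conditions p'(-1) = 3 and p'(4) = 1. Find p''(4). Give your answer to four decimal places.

With M_i denoting the second derivative at x_i, h_i = 1, 1, 1, 2, and Δ_i = (y_(i+1) − y_i)/h_i = 1, -2, 10, 0:
  1·M_0 + 4·M_1 + 1·M_2 = 6(Δ_1 - Δ_0) = -18
  1·M_1 + 4·M_2 + 1·M_3 = 6(Δ_2 - Δ_1) = 72
  1·M_2 + 6·M_3 + 2·M_4 = 6(Δ_3 - Δ_2) = -60
Clamped end conditions give two more equations: 2h_0·M_0 + h_0·M_1 = 6(Δ_0 - p'(-1)) = -12 and h_3·M_3 + 2h_3·M_4 = 6(p'(4) - Δ_3) = 6.
Forward elimination and back-substitution give M_0 = -29/41, M_1 = -434/41, M_2 = 1027/41, M_3 = -722/41, M_4 = 845/82.

10.3049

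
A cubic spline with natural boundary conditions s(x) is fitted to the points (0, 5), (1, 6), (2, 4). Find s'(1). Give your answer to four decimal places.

-0.5000

With M_i denoting the second derivative at x_i, h_i = 1, 1, and Δ_i = (y_(i+1) − y_i)/h_i = 1, -2:
  1·M_0 + 4·M_1 + 1·M_2 = 6(Δ_1 - Δ_0) = -18
Natural end conditions: M_0 = M_2 = 0.
Hence M_0 = 0, M_1 = -9/2, M_2 = 0.
On [1, 2], s'(x) = b_1 + 2c_1·(x - 1) + 3d_1·(x - 1)² with b_1 = Δ_1 - h_1(2M_1 + M_2)/6 = -1/2, c_1 = M_1/2 = -9/4, d_1 = (M_2 - M_1)/(6h_1) = 3/4. So s'(1) = -1/2.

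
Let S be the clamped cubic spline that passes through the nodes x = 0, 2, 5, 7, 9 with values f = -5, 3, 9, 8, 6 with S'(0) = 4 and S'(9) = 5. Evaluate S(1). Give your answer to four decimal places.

-0.8581

With M_i denoting the second derivative at x_i, h_i = 2, 3, 2, 2, and Δ_i = (y_(i+1) − y_i)/h_i = 4, 2, -1/2, -1:
  2·M_0 + 10·M_1 + 3·M_2 = 6(Δ_1 - Δ_0) = -12
  3·M_1 + 10·M_2 + 2·M_3 = 6(Δ_2 - Δ_1) = -15
  2·M_2 + 8·M_3 + 2·M_4 = 6(Δ_3 - Δ_2) = -3
Clamped end conditions give two more equations: 2h_0·M_0 + h_0·M_1 = 6(Δ_0 - S'(0)) = 0 and h_3·M_3 + 2h_3·M_4 = 6(S'(9) - Δ_3) = 36.
Hence M_0 = 67/118, M_1 = -67/59, M_2 = -35/59, M_3 = -167/59, M_4 = 1229/118.
On [0, 2], S(x) = -5 + 4·x + 67/236·x² - 67/472·x³.
With x = 1: S(1) = -405/472.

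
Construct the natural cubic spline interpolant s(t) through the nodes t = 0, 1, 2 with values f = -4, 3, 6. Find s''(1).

Let m_i = s''(x_i). Step sizes h_i = 1, 1; slopes of the chords Δ_i = (y_(i+1) - y_i)/h_i = 7, 3.
  1·m_0 + 4·m_1 + 1·m_2 = 6(Δ_1 - Δ_0) = -24
Natural end conditions: m_0 = m_2 = 0.
Forward elimination and back-substitution give m_0 = 0, m_1 = -6, m_2 = 0.

-6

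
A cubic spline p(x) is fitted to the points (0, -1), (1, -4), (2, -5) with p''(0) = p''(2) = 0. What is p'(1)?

Let m_i = p''(x_i). Step sizes h_i = 1, 1; slopes of the chords Δ_i = (y_(i+1) - y_i)/h_i = -3, -1.
  1·m_0 + 4·m_1 + 1·m_2 = 6(Δ_1 - Δ_0) = 12
Natural end conditions: m_0 = m_2 = 0.
Hence m_0 = 0, m_1 = 3, m_2 = 0.
On [1, 2], p'(x) = b_1 + 2c_1·(x - 1) + 3d_1·(x - 1)² with b_1 = Δ_1 - h_1(2m_1 + m_2)/6 = -2, c_1 = m_1/2 = 3/2, d_1 = (m_2 - m_1)/(6h_1) = -1/2. So p'(1) = -2.

-2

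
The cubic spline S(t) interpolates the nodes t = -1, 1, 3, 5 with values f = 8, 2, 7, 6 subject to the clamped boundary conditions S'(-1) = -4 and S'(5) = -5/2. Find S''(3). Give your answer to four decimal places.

-3.2000

Put m_i = S'' at the i-th knot. Here h = (2, 2, 2) and Δ = (-3, 5/2, -1/2), so the interior equations h_(i-1)·m_(i-1) + 2(h_(i-1)+h_i)·m_i + h_i·m_(i+1) = 6(Δ_i − Δ_(i-1)) read
  2·m_0 + 8·m_1 + 2·m_2 = 6(Δ_1 - Δ_0) = 33
  2·m_1 + 8·m_2 + 2·m_3 = 6(Δ_2 - Δ_1) = -18
Clamped end conditions give two more equations: 2h_0·m_0 + h_0·m_1 = 6(Δ_0 - S'(-1)) = 6 and h_2·m_2 + 2h_2·m_3 = 6(S'(5) - Δ_2) = -12.
Forward elimination and back-substitution give m_0 = -11/10, m_1 = 26/5, m_2 = -16/5, m_3 = -7/5.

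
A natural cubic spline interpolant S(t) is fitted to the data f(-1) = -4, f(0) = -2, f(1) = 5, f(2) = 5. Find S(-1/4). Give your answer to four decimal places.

Put m_i = S'' at the i-th knot. Here h = (1, 1, 1) and Δ = (2, 7, 0), so the interior equations h_(i-1)·m_(i-1) + 2(h_(i-1)+h_i)·m_i + h_i·m_(i+1) = 6(Δ_i − Δ_(i-1)) read
  1·m_0 + 4·m_1 + 1·m_2 = 6(Δ_1 - Δ_0) = 30
  1·m_1 + 4·m_2 + 1·m_3 = 6(Δ_2 - Δ_1) = -42
Natural end conditions: m_0 = m_3 = 0.
Solving: m_0 = 0, m_1 = 54/5, m_2 = -66/5, m_3 = 0.
On [-1, 0], S(t) = -4 + 1/5·(t + 1) + 0·(t + 1)² + 9/5·(t + 1)³.
With (t + 1) = 3/4: S(-1/4) = -989/320.

-3.0906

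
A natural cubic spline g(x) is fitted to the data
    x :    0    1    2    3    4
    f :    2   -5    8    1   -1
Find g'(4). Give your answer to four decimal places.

1.1250

Let M_i = g''(x_i). Step sizes h_i = 1, 1, 1, 1; slopes of the chords Δ_i = (y_(i+1) - y_i)/h_i = -7, 13, -7, -2.
  1·M_0 + 4·M_1 + 1·M_2 = 6(Δ_1 - Δ_0) = 120
  1·M_1 + 4·M_2 + 1·M_3 = 6(Δ_2 - Δ_1) = -120
  1·M_2 + 4·M_3 + 1·M_4 = 6(Δ_3 - Δ_2) = 30
Natural end conditions: M_0 = M_4 = 0.
Solving: M_0 = 0, M_1 = 165/4, M_2 = -45, M_3 = 75/4, M_4 = 0.
On [3, 4], g'(x) = b_3 + 2c_3·(x - 3) + 3d_3·(x - 3)² with b_3 = Δ_3 - h_3(2M_3 + M_4)/6 = -33/4, c_3 = M_3/2 = 75/8, d_3 = (M_4 - M_3)/(6h_3) = -25/8. So g'(4) = 9/8.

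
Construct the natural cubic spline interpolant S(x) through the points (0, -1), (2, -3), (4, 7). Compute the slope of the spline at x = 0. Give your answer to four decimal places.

-2.5000

Put M_i = S'' at the i-th knot. Here h = (2, 2) and Δ = (-1, 5), so the interior equations h_(i-1)·M_(i-1) + 2(h_(i-1)+h_i)·M_i + h_i·M_(i+1) = 6(Δ_i − Δ_(i-1)) read
  2·M_0 + 8·M_1 + 2·M_2 = 6(Δ_1 - Δ_0) = 36
Natural end conditions: M_0 = M_2 = 0.
Hence M_0 = 0, M_1 = 9/2, M_2 = 0.
On [0, 2], S'(x) = b_0 + 2c_0·x + 3d_0·x² with b_0 = Δ_0 - h_0(2M_0 + M_1)/6 = -5/2, c_0 = M_0/2 = 0, d_0 = (M_1 - M_0)/(6h_0) = 3/8. So S'(0) = -5/2.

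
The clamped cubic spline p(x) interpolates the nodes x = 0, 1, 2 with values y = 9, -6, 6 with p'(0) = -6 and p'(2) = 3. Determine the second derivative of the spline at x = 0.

With σ_i denoting the second derivative at x_i, h_i = 1, 1, and Δ_i = (y_(i+1) − y_i)/h_i = -15, 12:
  1·σ_0 + 4·σ_1 + 1·σ_2 = 6(Δ_1 - Δ_0) = 162
Clamped end conditions give two more equations: 2h_0·σ_0 + h_0·σ_1 = 6(Δ_0 - p'(0)) = -54 and h_1·σ_1 + 2h_1·σ_2 = 6(p'(2) - Δ_1) = -54.
Forward elimination and back-substitution give σ_0 = -63, σ_1 = 72, σ_2 = -63.

-63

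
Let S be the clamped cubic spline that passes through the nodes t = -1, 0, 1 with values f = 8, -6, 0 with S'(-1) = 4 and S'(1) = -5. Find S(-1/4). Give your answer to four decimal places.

-2.8164

Put m_i = S'' at the i-th knot. Here h = (1, 1) and Δ = (-14, 6), so the interior equations h_(i-1)·m_(i-1) + 2(h_(i-1)+h_i)·m_i + h_i·m_(i+1) = 6(Δ_i − Δ_(i-1)) read
  1·m_0 + 4·m_1 + 1·m_2 = 6(Δ_1 - Δ_0) = 120
Clamped end conditions give two more equations: 2h_0·m_0 + h_0·m_1 = 6(Δ_0 - S'(-1)) = -108 and h_1·m_1 + 2h_1·m_2 = 6(S'(1) - Δ_1) = -66.
Solving: m_0 = -177/2, m_1 = 69, m_2 = -135/2.
On [-1, 0], S(t) = 8 + 4·(t + 1) - 177/4·(t + 1)² + 105/4·(t + 1)³.
With (t + 1) = 3/4: S(-1/4) = -721/256.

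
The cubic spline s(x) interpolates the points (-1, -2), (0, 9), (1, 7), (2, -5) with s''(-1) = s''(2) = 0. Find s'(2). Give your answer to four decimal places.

Write σ_i for s''(x_i). With h_i = 1, 1, 1 and divided differences Δ_i = 11, -2, -12, the continuity of s' gives the tridiagonal system
  1·σ_0 + 4·σ_1 + 1·σ_2 = 6(Δ_1 - Δ_0) = -78
  1·σ_1 + 4·σ_2 + 1·σ_3 = 6(Δ_2 - Δ_1) = -60
Natural end conditions: σ_0 = σ_3 = 0.
Solving: σ_0 = 0, σ_1 = -84/5, σ_2 = -54/5, σ_3 = 0.
On [1, 2], s'(x) = b_2 + 2c_2·(x - 1) + 3d_2·(x - 1)² with b_2 = Δ_2 - h_2(2σ_2 + σ_3)/6 = -42/5, c_2 = σ_2/2 = -27/5, d_2 = (σ_3 - σ_2)/(6h_2) = 9/5. So s'(2) = -69/5.

-13.8000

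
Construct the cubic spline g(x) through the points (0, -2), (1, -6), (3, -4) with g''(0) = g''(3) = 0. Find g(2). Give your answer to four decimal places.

Let M_i = g''(x_i). Step sizes h_i = 1, 2; slopes of the chords Δ_i = (y_(i+1) - y_i)/h_i = -4, 1.
  1·M_0 + 6·M_1 + 2·M_2 = 6(Δ_1 - Δ_0) = 30
Natural end conditions: M_0 = M_2 = 0.
Forward elimination and back-substitution give M_0 = 0, M_1 = 5, M_2 = 0.
On [1, 3], g(x) = -6 - 7/3·(x - 1) + 5/2·(x - 1)² - 5/12·(x - 1)³.
With (x - 1) = 1: g(2) = -25/4.

-6.2500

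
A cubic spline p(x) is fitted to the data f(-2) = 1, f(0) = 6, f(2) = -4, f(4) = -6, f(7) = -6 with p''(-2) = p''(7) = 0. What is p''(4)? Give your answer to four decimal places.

-0.3592

Write σ_i for p''(x_i). With h_i = 2, 2, 2, 3 and divided differences Δ_i = 5/2, -5, -1, 0, the continuity of p' gives the tridiagonal system
  2·σ_0 + 8·σ_1 + 2·σ_2 = 6(Δ_1 - Δ_0) = -45
  2·σ_1 + 8·σ_2 + 2·σ_3 = 6(Δ_2 - Δ_1) = 24
  2·σ_2 + 10·σ_3 + 3·σ_4 = 6(Δ_3 - Δ_2) = 6
Natural end conditions: σ_0 = σ_4 = 0.
Solving: σ_0 = 0, σ_1 = -969/142, σ_2 = 681/142, σ_3 = -51/142, σ_4 = 0.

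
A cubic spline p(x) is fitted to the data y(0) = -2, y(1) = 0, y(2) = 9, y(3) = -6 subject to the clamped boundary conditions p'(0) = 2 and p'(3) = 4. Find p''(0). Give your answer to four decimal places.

-15.4667

With M_i denoting the second derivative at x_i, h_i = 1, 1, 1, and Δ_i = (y_(i+1) − y_i)/h_i = 2, 9, -15:
  1·M_0 + 4·M_1 + 1·M_2 = 6(Δ_1 - Δ_0) = 42
  1·M_1 + 4·M_2 + 1·M_3 = 6(Δ_2 - Δ_1) = -144
Clamped end conditions give two more equations: 2h_0·M_0 + h_0·M_1 = 6(Δ_0 - p'(0)) = 0 and h_2·M_2 + 2h_2·M_3 = 6(p'(3) - Δ_2) = 114.
Forward elimination and back-substitution give M_0 = -232/15, M_1 = 464/15, M_2 = -994/15, M_3 = 1352/15.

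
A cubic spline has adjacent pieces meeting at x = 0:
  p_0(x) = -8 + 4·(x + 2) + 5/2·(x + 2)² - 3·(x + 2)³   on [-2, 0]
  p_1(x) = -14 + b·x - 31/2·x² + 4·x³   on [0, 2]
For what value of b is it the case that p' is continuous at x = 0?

p_0'(x) = 4 + 5·(x + 2) - 9·(x + 2)², so p_0'(0) = -22. On the right, p_1'(0) = b, so b = -22.

-22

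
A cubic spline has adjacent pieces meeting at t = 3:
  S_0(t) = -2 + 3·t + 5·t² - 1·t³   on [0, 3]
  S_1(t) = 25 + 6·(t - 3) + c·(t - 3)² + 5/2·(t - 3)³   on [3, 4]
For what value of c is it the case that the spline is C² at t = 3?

-4

S_0''(t) = 10 - 6·t, so S_0''(3) = -8. On the right, S_1''(3) = 2c, so c = -4.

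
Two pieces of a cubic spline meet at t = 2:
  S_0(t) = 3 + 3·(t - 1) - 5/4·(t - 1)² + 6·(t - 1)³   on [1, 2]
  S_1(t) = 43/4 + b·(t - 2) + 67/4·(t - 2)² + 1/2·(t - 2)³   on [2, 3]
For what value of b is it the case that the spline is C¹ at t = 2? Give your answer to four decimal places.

S_0'(t) = 3 - 5/2·(t - 1) + 18·(t - 1)², so S_0'(2) = 37/2. On the right, S_1'(2) = b, so b = 37/2.

18.5000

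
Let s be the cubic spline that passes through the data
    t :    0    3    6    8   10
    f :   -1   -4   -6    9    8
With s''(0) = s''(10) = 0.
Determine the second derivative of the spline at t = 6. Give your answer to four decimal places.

Write m_i for s''(x_i). With h_i = 3, 3, 2, 2 and divided differences Δ_i = -1, -2/3, 15/2, -1/2, the continuity of s' gives the tridiagonal system
  3·m_0 + 12·m_1 + 3·m_2 = 6(Δ_1 - Δ_0) = 2
  3·m_1 + 10·m_2 + 2·m_3 = 6(Δ_2 - Δ_1) = 49
  2·m_2 + 8·m_3 + 2·m_4 = 6(Δ_3 - Δ_2) = -48
Natural end conditions: m_0 = m_4 = 0.
Solving: m_0 = 0, m_1 = -164/105, m_2 = 242/35, m_3 = -541/70, m_4 = 0.

6.9143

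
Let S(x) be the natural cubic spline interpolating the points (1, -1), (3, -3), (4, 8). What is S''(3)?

12

Let σ_i = S''(x_i). Step sizes h_i = 2, 1; slopes of the chords Δ_i = (y_(i+1) - y_i)/h_i = -1, 11.
  2·σ_0 + 6·σ_1 + 1·σ_2 = 6(Δ_1 - Δ_0) = 72
Natural end conditions: σ_0 = σ_2 = 0.
Forward elimination and back-substitution give σ_0 = 0, σ_1 = 12, σ_2 = 0.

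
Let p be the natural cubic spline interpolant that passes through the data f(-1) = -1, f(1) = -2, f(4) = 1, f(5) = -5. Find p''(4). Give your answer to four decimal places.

-6.2958

Put M_i = p'' at the i-th knot. Here h = (2, 3, 1) and Δ = (-1/2, 1, -6), so the interior equations h_(i-1)·M_(i-1) + 2(h_(i-1)+h_i)·M_i + h_i·M_(i+1) = 6(Δ_i − Δ_(i-1)) read
  2·M_0 + 10·M_1 + 3·M_2 = 6(Δ_1 - Δ_0) = 9
  3·M_1 + 8·M_2 + 1·M_3 = 6(Δ_2 - Δ_1) = -42
Natural end conditions: M_0 = M_3 = 0.
Forward elimination and back-substitution give M_0 = 0, M_1 = 198/71, M_2 = -447/71, M_3 = 0.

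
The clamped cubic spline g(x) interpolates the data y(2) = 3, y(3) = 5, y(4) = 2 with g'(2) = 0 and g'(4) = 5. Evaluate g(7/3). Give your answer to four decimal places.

3.6667

Write m_i for g''(x_i). With h_i = 1, 1 and divided differences Δ_i = 2, -3, the continuity of g' gives the tridiagonal system
  1·m_0 + 4·m_1 + 1·m_2 = 6(Δ_1 - Δ_0) = -30
Clamped end conditions give two more equations: 2h_0·m_0 + h_0·m_1 = 6(Δ_0 - g'(2)) = 12 and h_1·m_1 + 2h_1·m_2 = 6(g'(4) - Δ_1) = 48.
Forward elimination and back-substitution give m_0 = 16, m_1 = -20, m_2 = 34.
On [2, 3], g(x) = 3 + 0·(x - 2) + 8·(x - 2)² - 6·(x - 2)³.
With (x - 2) = 1/3: g(7/3) = 11/3.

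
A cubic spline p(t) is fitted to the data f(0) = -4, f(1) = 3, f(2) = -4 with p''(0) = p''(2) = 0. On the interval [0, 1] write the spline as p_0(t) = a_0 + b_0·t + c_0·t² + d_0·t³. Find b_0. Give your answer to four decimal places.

10.5000

With m_i denoting the second derivative at x_i, h_i = 1, 1, and Δ_i = (y_(i+1) − y_i)/h_i = 7, -7:
  1·m_0 + 4·m_1 + 1·m_2 = 6(Δ_1 - Δ_0) = -84
Natural end conditions: m_0 = m_2 = 0.
Hence m_0 = 0, m_1 = -21, m_2 = 0.
On [0, 1], with p_0(t) = a_0 + b_0·t + c_0·t² + d_0·t³: c_0 = m_0/2 = 0, d_0 = (m_1 - m_0)/(6h_0) = -7/2, b_0 = Δ_0 - h_0(2m_0 + m_1)/6 = 21/2.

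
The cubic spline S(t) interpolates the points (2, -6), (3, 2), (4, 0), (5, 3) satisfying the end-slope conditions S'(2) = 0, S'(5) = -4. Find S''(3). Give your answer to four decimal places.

Put σ_i = S'' at the i-th knot. Here h = (1, 1, 1) and Δ = (8, -2, 3), so the interior equations h_(i-1)·σ_(i-1) + 2(h_(i-1)+h_i)·σ_i + h_i·σ_(i+1) = 6(Δ_i − Δ_(i-1)) read
  1·σ_0 + 4·σ_1 + 1·σ_2 = 6(Δ_1 - Δ_0) = -60
  1·σ_1 + 4·σ_2 + 1·σ_3 = 6(Δ_2 - Δ_1) = 30
Clamped end conditions give two more equations: 2h_0·σ_0 + h_0·σ_1 = 6(Δ_0 - S'(2)) = 48 and h_2·σ_2 + 2h_2·σ_3 = 6(S'(5) - Δ_2) = -42.
Hence σ_0 = 118/3, σ_1 = -92/3, σ_2 = 70/3, σ_3 = -98/3.

-30.6667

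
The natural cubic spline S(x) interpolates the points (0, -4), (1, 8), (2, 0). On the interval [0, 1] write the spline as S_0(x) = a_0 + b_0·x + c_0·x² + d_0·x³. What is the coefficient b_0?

17

With σ_i denoting the second derivative at x_i, h_i = 1, 1, and Δ_i = (y_(i+1) − y_i)/h_i = 12, -8:
  1·σ_0 + 4·σ_1 + 1·σ_2 = 6(Δ_1 - Δ_0) = -120
Natural end conditions: σ_0 = σ_2 = 0.
Solving the tridiagonal system: σ_0 = 0, σ_1 = -30, σ_2 = 0.
On [0, 1], with S_0(x) = a_0 + b_0·x + c_0·x² + d_0·x³: c_0 = σ_0/2 = 0, d_0 = (σ_1 - σ_0)/(6h_0) = -5, b_0 = Δ_0 - h_0(2σ_0 + σ_1)/6 = 17.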